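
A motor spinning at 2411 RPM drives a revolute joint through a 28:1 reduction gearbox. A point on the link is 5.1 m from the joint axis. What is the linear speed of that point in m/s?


omega_motor = 2411 * 2*pi/60 = 252.4793 rad/s
omega_joint = omega_motor / 28 = 9.0171 rad/s
v = omega_joint * r = 9.0171 * 5.1
= 45.9873 m/s


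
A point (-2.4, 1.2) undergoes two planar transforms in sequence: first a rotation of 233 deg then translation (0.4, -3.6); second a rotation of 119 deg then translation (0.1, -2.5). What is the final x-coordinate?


After transform 1:
x1 = cos(233)*-2.4 - sin(233)*1.2 + 0.4 = 2.8027
y1 = sin(233)*-2.4 + cos(233)*1.2 + -3.6 = -2.4055
After transform 2:
x2 = cos(119)*2.8027 - sin(119)*-2.4055 + 0.1
= 0.8451


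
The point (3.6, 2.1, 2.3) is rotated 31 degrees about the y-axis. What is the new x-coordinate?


Rotation about y-axis: x' = x*cos(theta) + z*sin(theta)
= 3.6 * 0.8572 + 2.3 * 0.515
= 4.2704


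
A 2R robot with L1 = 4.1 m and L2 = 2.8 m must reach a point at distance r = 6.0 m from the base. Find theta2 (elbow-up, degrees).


cos(theta2) = (r^2 - L1^2 - L2^2) / (2*L1*L2)
cos(theta2) = (36.0 - 16.81 - 7.84) / 22.96
cos(theta2) = 0.494338
theta2 = 60.3739 degrees


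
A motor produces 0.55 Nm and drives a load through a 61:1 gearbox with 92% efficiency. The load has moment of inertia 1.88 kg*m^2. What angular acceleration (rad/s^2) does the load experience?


tau_out = tau_motor * N * eta
= 0.55 * 61 * 0.92 = 30.866 Nm
alpha = tau_out / I = 30.866 / 1.88
= 16.4181 rad/s^2


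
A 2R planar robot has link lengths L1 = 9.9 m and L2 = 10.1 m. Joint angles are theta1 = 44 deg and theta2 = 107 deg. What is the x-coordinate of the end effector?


Convert angles to radians: theta1 = 0.7679, theta2 = 1.8675
x = L1*cos(theta1) + L2*cos(theta1+theta2)
x = 7.1215 + -8.8337
x = -1.7122


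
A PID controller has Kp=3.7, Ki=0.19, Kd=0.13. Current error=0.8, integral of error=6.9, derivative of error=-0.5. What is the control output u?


u = Kp*e + Ki*int(e) + Kd*de/dt
= 3.7*0.8 + 0.19*6.9 + 0.13*(-0.5)
= 2.96 + 1.311 + -0.065
= 4.206


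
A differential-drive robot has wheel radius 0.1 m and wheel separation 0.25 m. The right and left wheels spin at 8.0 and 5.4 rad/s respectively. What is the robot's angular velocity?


vR = r*wR = 0.1*8.0 = 0.8 m/s
vL = r*wL = 0.1*5.4 = 0.54 m/s
v = (vR+vL)/2 = 0.67 m/s
omega = (vR-vL)/L = 1.04 rad/s
angular velocity = 1.04 rad/s


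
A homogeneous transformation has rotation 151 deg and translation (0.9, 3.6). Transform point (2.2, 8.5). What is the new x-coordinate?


x' = cos(theta)*px - sin(theta)*py + tx
= -0.8746*2.2 - 0.4848*8.5 + 0.9
= -5.145


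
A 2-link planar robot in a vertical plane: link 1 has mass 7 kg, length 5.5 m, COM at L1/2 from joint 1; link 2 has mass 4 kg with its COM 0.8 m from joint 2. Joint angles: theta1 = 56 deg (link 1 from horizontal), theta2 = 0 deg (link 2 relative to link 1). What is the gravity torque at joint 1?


Horizontal distance from joint 1 to link-1 COM:
  x_c1 = (L1/2)*cos(t1) = 2.75 * 0.5592 = 1.5378 m
Horizontal distance from joint 1 to link-2 COM:
  x_c2 = L1*cos(t1) + Lc2*cos(t1+t2)
       = 5.5*0.5592 + 0.8*0.5592 = 3.5229 m
tau1 = m1*g*x_c1 + m2*g*x_c2
     = 7*9.81*1.5378 + 4*9.81*3.5229
     = 105.5994 + 138.2392
     = 243.8386 Nm


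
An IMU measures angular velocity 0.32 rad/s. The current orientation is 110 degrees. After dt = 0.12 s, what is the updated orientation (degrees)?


delta_theta = w * dt = 0.32 * 0.12 = 0.0384 rad
= 2.2002 deg
theta_new = 110 + 2.2002 = 112.2002 deg


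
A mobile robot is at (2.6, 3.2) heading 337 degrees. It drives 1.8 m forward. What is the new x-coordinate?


x_new = x0 + d*cos(theta)
= 2.6 + 1.8*cos(337)
= 2.6 + 1.6569
= 4.2569


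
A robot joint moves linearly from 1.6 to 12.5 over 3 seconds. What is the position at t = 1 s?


s = t/T = 1/3 = 0.3333
p(t) = p0 + (pf-p0)*s
= 1.6 + (12.5 - 1.6) * 0.3333
= 5.2333


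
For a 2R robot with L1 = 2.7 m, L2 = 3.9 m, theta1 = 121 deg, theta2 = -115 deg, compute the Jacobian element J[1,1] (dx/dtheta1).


J[1,1] = -L1*sin(t1) - L2*sin(t1+t2)
= -2.7*sin(121) - 3.9*sin(6)
= -2.722


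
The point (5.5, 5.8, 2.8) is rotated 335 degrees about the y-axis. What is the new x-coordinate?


Rotation about y-axis: x' = x*cos(theta) + z*sin(theta)
= 5.5 * 0.9063 + 2.8 * -0.4226
= 3.8014


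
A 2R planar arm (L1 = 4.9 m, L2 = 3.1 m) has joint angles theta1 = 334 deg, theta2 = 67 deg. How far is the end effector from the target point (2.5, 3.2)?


End effector via forward kinematics:
x = L1*cos(t1) + L2*cos(t1+t2) = 6.7437
y = L1*sin(t1) + L2*sin(t1+t2) = -0.1142
Distance to target:
d = sqrt((2.5 - 6.7437)^2 + (3.2 - -0.1142)^2)
= sqrt(18.0089 + 10.9842)
= 5.3845 m


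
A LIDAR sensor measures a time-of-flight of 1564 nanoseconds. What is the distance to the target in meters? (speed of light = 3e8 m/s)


tof = 1564 ns = 1.564e-06 s
dist = c * tof / 2
= 3e8 * 1.564e-06 / 2
= 234.6 m


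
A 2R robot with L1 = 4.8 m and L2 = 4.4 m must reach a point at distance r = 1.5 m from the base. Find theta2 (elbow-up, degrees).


cos(theta2) = (r^2 - L1^2 - L2^2) / (2*L1*L2)
cos(theta2) = (2.25 - 23.04 - 19.36) / 42.24
cos(theta2) = -0.950521
theta2 = 161.9009 degrees


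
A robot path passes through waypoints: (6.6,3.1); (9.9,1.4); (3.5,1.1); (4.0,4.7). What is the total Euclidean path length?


Segment lengths:
  seg1 = sqrt((3.3)^2 + (-1.7)^2) = 3.7121
  seg2 = sqrt((-6.4)^2 + (-0.3)^2) = 6.407
  seg3 = sqrt((0.5)^2 + (3.6)^2) = 3.6346
Total = 13.7537


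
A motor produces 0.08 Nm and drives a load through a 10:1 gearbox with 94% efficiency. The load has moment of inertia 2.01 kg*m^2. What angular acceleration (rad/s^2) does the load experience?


tau_out = tau_motor * N * eta
= 0.08 * 10 * 0.94 = 0.752 Nm
alpha = tau_out / I = 0.752 / 2.01
= 0.3741 rad/s^2


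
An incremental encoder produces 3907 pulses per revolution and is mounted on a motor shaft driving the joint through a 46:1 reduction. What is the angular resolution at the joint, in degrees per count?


counts per rev = 3907
effective counts at joint = 3907 * 46 = 179722
resolution = 360 / 179722
= 0.002 deg/count


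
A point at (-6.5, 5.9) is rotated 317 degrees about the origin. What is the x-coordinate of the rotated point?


x' = x*cos(theta) - y*sin(theta)
cos(317 deg) = 0.7314, sin(317 deg) = -0.682
x' = -6.5 * 0.7314 - 5.9 * -0.682
= -4.7538 - -4.0238
= -0.73


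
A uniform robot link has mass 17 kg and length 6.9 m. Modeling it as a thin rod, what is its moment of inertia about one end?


I = (1/3) * m * L^2
= (1/3) * 17 * 6.9^2
= 0.333333 * 17 * 47.61
= 269.79 kg*m^2


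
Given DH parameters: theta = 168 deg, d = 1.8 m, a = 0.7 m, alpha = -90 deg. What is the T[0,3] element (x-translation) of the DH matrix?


T[0,3] = a * cos(theta)
= 0.7 * cos(168 deg)
= 0.7 * -0.9781
= -0.6847


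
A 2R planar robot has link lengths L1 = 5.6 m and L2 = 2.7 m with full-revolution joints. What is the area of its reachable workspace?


r_max = L1 + L2 = 8.3 m
r_min = |L1 - L2| = 2.9 m
Area = pi*(r_max^2 - r_min^2)
= pi*(68.89 - 8.41)
= pi * 60.48
= 190.0035 m^2


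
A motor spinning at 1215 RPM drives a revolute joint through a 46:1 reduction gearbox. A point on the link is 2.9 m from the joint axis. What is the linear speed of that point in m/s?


omega_motor = 1215 * 2*pi/60 = 127.2345 rad/s
omega_joint = omega_motor / 46 = 2.766 rad/s
v = omega_joint * r = 2.766 * 2.9
= 8.0213 m/s


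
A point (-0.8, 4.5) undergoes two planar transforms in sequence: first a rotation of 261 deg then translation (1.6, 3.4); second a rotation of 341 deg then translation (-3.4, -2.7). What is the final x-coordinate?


After transform 1:
x1 = cos(261)*-0.8 - sin(261)*4.5 + 1.6 = 6.1697
y1 = sin(261)*-0.8 + cos(261)*4.5 + 3.4 = 3.4862
After transform 2:
x2 = cos(341)*6.1697 - sin(341)*3.4862 + -3.4
= 3.5686


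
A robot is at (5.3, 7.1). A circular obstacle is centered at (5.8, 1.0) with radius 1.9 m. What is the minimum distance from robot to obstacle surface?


center_dist = sqrt((5.3-5.8)^2 + (7.1-1.0)^2)
= sqrt(0.25 + 37.21)
= 6.1205
min_dist = center_dist - radius = 6.1205 - 1.9 = 4.2205 m


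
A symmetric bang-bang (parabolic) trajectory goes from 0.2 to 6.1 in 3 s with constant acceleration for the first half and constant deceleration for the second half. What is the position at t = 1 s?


Symmetric rest-to-rest: each phase covers (pf-p0)/2 in time T/2. 0.5*a*(T/2)^2 = (pf-p0)/2 => a = 4*(pf-p0)/T^2
a = 4*(6.1-0.2)/3^2 = 2.6222
t = 1 is in the acceleration phase (t <= T/2).
p = p0 + 0.5*a*t^2 = 0.2 + 0.5*2.6222*1^2
= 1.5111


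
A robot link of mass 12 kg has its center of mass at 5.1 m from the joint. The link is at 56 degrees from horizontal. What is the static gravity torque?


tau = m*g*L*cos(angle)
= 12 * 9.81 * 5.1 * cos(56 deg)
= 12 * 9.81 * 5.1 * 0.5592
= 335.7238 Nm


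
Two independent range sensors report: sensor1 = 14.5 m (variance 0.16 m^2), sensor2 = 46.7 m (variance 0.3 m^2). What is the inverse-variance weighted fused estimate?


w1 = (1/var1) / (1/var1 + 1/var2)
   = 6.25 / (6.25 + 3.3333) = 0.6522
w2 = 1 - w1 = 0.3478
fused = w1*s1 + w2*s2 = 9.4565 + 16.2435
= 25.7 m


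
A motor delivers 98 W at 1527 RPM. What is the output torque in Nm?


omega = 1527 * 2*pi/60 = 159.9071 rad/s
tau = P / omega = 98 / 159.9071
= 0.6129 Nm


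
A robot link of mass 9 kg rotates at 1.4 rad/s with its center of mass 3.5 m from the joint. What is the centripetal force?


F = m * omega^2 * r
= 9 * 1.4^2 * 3.5
= 9 * 1.96 * 3.5
= 61.74 N


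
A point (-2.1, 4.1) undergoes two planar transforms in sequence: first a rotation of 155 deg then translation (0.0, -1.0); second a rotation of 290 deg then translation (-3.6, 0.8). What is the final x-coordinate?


After transform 1:
x1 = cos(155)*-2.1 - sin(155)*4.1 + 0.0 = 0.1705
y1 = sin(155)*-2.1 + cos(155)*4.1 + -1.0 = -5.6034
After transform 2:
x2 = cos(290)*0.1705 - sin(290)*-5.6034 + -3.6
= -8.8071


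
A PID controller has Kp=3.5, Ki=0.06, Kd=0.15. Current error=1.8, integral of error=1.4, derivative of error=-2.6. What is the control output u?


u = Kp*e + Ki*int(e) + Kd*de/dt
= 3.5*1.8 + 0.06*1.4 + 0.15*(-2.6)
= 6.3 + 0.084 + -0.39
= 5.994


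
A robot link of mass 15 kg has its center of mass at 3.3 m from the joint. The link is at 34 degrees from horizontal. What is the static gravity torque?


tau = m*g*L*cos(angle)
= 15 * 9.81 * 3.3 * cos(34 deg)
= 15 * 9.81 * 3.3 * 0.829
= 402.5765 Nm


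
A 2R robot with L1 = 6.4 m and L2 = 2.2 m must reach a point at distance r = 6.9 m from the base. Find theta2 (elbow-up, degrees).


cos(theta2) = (r^2 - L1^2 - L2^2) / (2*L1*L2)
cos(theta2) = (47.61 - 40.96 - 4.84) / 28.16
cos(theta2) = 0.064276
theta2 = 86.3147 degrees


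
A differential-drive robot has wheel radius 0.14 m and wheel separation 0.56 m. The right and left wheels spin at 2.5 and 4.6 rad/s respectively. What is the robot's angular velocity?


vR = r*wR = 0.14*2.5 = 0.35 m/s
vL = r*wL = 0.14*4.6 = 0.644 m/s
v = (vR+vL)/2 = 0.497 m/s
omega = (vR-vL)/L = -0.525 rad/s
angular velocity = -0.525 rad/s


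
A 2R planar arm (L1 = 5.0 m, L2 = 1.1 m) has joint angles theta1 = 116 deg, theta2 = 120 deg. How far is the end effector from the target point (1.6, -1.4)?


End effector via forward kinematics:
x = L1*cos(t1) + L2*cos(t1+t2) = -2.807
y = L1*sin(t1) + L2*sin(t1+t2) = 3.582
Distance to target:
d = sqrt((1.6 - -2.807)^2 + (-1.4 - 3.582)^2)
= sqrt(19.4214 + 24.8206)
= 6.6515 m


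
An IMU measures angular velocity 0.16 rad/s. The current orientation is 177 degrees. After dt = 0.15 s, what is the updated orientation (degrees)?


delta_theta = w * dt = 0.16 * 0.15 = 0.024 rad
= 1.3751 deg
theta_new = 177 + 1.3751 = 178.3751 deg


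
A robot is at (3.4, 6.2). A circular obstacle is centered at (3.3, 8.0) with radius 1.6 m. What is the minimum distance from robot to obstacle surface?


center_dist = sqrt((3.4-3.3)^2 + (6.2-8.0)^2)
= sqrt(0.01 + 3.24)
= 1.8028
min_dist = center_dist - radius = 1.8028 - 1.6 = 0.2028 m


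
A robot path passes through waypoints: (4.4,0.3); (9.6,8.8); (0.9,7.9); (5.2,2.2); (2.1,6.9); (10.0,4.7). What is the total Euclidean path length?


Segment lengths:
  seg1 = sqrt((5.2)^2 + (8.5)^2) = 9.9644
  seg2 = sqrt((-8.7)^2 + (-0.9)^2) = 8.7464
  seg3 = sqrt((4.3)^2 + (-5.7)^2) = 7.14
  seg4 = sqrt((-3.1)^2 + (4.7)^2) = 5.6303
  seg5 = sqrt((7.9)^2 + (-2.2)^2) = 8.2006
Total = 39.6818


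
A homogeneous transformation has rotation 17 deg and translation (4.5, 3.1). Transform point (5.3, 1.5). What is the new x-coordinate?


x' = cos(theta)*px - sin(theta)*py + tx
= 0.9563*5.3 - 0.2924*1.5 + 4.5
= 9.1299


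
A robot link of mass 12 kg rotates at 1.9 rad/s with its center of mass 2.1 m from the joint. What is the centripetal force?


F = m * omega^2 * r
= 12 * 1.9^2 * 2.1
= 12 * 3.61 * 2.1
= 90.972 N


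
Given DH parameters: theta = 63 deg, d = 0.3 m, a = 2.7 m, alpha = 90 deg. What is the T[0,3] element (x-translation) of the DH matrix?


T[0,3] = a * cos(theta)
= 2.7 * cos(63 deg)
= 2.7 * 0.454
= 1.2258


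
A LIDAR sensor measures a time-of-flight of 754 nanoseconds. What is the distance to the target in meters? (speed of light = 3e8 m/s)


tof = 754 ns = 7.54e-07 s
dist = c * tof / 2
= 3e8 * 7.54e-07 / 2
= 113.1 m


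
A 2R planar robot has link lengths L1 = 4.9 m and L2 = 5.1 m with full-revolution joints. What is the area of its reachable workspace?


r_max = L1 + L2 = 10.0 m
r_min = |L1 - L2| = 0.2 m
Area = pi*(r_max^2 - r_min^2)
= pi*(100.0 - 0.04)
= pi * 99.96
= 314.0336 m^2


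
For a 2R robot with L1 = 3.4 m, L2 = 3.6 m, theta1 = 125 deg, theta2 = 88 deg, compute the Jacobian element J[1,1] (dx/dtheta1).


J[1,1] = -L1*sin(t1) - L2*sin(t1+t2)
= -3.4*sin(125) - 3.6*sin(213)
= -0.8244


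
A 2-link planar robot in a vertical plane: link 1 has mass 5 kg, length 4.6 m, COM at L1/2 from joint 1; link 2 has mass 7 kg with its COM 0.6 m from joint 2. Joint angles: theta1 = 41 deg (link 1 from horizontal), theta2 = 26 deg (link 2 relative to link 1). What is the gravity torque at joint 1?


Horizontal distance from joint 1 to link-1 COM:
  x_c1 = (L1/2)*cos(t1) = 2.3 * 0.7547 = 1.7358 m
Horizontal distance from joint 1 to link-2 COM:
  x_c2 = L1*cos(t1) + Lc2*cos(t1+t2)
       = 4.6*0.7547 + 0.6*0.3907 = 3.7061 m
tau1 = m1*g*x_c1 + m2*g*x_c2
     = 5*9.81*1.7358 + 7*9.81*3.7061
     = 85.1426 + 254.4981
     = 339.6406 Nm


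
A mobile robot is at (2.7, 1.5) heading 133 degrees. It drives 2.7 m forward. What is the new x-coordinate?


x_new = x0 + d*cos(theta)
= 2.7 + 2.7*cos(133)
= 2.7 + -1.8414
= 0.8586


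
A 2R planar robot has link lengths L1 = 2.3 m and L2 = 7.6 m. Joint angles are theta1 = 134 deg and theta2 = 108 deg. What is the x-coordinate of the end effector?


Convert angles to radians: theta1 = 2.3387, theta2 = 1.885
x = L1*cos(theta1) + L2*cos(theta1+theta2)
x = -1.5977 + -3.568
x = -5.1657


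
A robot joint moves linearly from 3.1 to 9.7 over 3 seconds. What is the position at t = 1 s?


s = t/T = 1/3 = 0.3333
p(t) = p0 + (pf-p0)*s
= 3.1 + (9.7 - 3.1) * 0.3333
= 5.3


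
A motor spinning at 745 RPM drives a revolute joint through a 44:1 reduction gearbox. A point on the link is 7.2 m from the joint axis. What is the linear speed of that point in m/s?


omega_motor = 745 * 2*pi/60 = 78.0162 rad/s
omega_joint = omega_motor / 44 = 1.7731 rad/s
v = omega_joint * r = 1.7731 * 7.2
= 12.7663 m/s


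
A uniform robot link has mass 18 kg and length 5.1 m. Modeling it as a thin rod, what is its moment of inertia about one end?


I = (1/3) * m * L^2
= (1/3) * 18 * 5.1^2
= 0.333333 * 18 * 26.01
= 156.06 kg*m^2


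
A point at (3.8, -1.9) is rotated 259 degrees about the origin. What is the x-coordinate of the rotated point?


x' = x*cos(theta) - y*sin(theta)
cos(259 deg) = -0.1908, sin(259 deg) = -0.9816
x' = 3.8 * -0.1908 - -1.9 * -0.9816
= -0.7251 - 1.8651
= -2.5902


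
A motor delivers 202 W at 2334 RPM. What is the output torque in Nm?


omega = 2334 * 2*pi/60 = 244.4159 rad/s
tau = P / omega = 202 / 244.4159
= 0.8265 Nm


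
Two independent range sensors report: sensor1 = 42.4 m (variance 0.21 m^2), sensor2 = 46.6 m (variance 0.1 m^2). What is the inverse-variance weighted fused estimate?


w1 = (1/var1) / (1/var1 + 1/var2)
   = 4.7619 / (4.7619 + 10.0) = 0.3226
w2 = 1 - w1 = 0.6774
fused = w1*s1 + w2*s2 = 13.6774 + 31.5677
= 45.2452 m


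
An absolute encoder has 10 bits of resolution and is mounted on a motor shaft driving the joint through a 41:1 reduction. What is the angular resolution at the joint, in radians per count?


counts = 2^10 = 1024
effective counts at joint = 1024 * 41 = 41984
resolution = 2*pi / 41984
= 1.4966e-04 rad/count


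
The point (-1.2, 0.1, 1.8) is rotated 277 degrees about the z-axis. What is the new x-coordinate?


Rotation about z-axis: x' = x*cos(theta) - y*sin(theta)
= -1.2 * 0.1219 - 0.1 * -0.9925
= -0.047


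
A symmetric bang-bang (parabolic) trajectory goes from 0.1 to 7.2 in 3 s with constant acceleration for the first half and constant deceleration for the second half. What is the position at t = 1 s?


Symmetric rest-to-rest: each phase covers (pf-p0)/2 in time T/2. 0.5*a*(T/2)^2 = (pf-p0)/2 => a = 4*(pf-p0)/T^2
a = 4*(7.2-0.1)/3^2 = 3.1556
t = 1 is in the acceleration phase (t <= T/2).
p = p0 + 0.5*a*t^2 = 0.1 + 0.5*3.1556*1^2
= 1.6778


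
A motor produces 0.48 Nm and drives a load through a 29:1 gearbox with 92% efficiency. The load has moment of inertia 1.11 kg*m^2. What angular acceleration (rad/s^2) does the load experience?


tau_out = tau_motor * N * eta
= 0.48 * 29 * 0.92 = 12.8064 Nm
alpha = tau_out / I = 12.8064 / 1.11
= 11.5373 rad/s^2


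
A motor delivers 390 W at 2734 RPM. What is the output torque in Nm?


omega = 2734 * 2*pi/60 = 286.3038 rad/s
tau = P / omega = 390 / 286.3038
= 1.3622 Nm


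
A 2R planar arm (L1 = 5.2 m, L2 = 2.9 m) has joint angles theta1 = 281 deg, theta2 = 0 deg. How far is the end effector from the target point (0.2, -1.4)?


End effector via forward kinematics:
x = L1*cos(t1) + L2*cos(t1+t2) = 1.5456
y = L1*sin(t1) + L2*sin(t1+t2) = -7.9512
Distance to target:
d = sqrt((0.2 - 1.5456)^2 + (-1.4 - -7.9512)^2)
= sqrt(1.8105 + 42.918)
= 6.6879 m


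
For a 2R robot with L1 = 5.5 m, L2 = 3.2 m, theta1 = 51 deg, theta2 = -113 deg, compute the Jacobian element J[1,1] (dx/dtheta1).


J[1,1] = -L1*sin(t1) - L2*sin(t1+t2)
= -5.5*sin(51) - 3.2*sin(-62)
= -1.4489


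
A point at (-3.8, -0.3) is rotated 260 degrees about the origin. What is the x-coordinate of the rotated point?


x' = x*cos(theta) - y*sin(theta)
cos(260 deg) = -0.1736, sin(260 deg) = -0.9848
x' = -3.8 * -0.1736 - -0.3 * -0.9848
= 0.6599 - 0.2954
= 0.3644


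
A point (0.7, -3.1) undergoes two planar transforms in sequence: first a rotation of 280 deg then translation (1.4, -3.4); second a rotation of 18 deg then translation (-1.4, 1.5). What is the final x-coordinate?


After transform 1:
x1 = cos(280)*0.7 - sin(280)*-3.1 + 1.4 = -1.5314
y1 = sin(280)*0.7 + cos(280)*-3.1 + -3.4 = -4.6277
After transform 2:
x2 = cos(18)*-1.5314 - sin(18)*-4.6277 + -1.4
= -1.4264


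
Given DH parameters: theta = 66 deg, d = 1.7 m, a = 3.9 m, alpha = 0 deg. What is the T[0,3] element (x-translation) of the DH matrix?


T[0,3] = a * cos(theta)
= 3.9 * cos(66 deg)
= 3.9 * 0.4067
= 1.5863


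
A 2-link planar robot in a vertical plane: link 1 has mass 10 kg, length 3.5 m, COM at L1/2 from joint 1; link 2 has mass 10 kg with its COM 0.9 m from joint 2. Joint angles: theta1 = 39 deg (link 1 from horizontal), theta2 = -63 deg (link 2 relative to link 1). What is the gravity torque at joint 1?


Horizontal distance from joint 1 to link-1 COM:
  x_c1 = (L1/2)*cos(t1) = 1.75 * 0.7771 = 1.36 m
Horizontal distance from joint 1 to link-2 COM:
  x_c2 = L1*cos(t1) + Lc2*cos(t1+t2)
       = 3.5*0.7771 + 0.9*0.9135 = 3.5422 m
tau1 = m1*g*x_c1 + m2*g*x_c2
     = 10*9.81*1.36 + 10*9.81*3.5422
     = 133.4165 + 347.49
     = 480.9065 Nm


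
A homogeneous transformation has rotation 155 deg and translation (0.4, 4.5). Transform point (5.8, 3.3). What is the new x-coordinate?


x' = cos(theta)*px - sin(theta)*py + tx
= -0.9063*5.8 - 0.4226*3.3 + 0.4
= -6.2512


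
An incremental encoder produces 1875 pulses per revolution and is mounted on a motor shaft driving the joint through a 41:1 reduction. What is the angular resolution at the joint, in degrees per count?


counts per rev = 1875
effective counts at joint = 1875 * 41 = 76875
resolution = 360 / 76875
= 0.0047 deg/count


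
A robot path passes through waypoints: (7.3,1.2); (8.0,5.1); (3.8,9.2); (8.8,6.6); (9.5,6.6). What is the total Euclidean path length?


Segment lengths:
  seg1 = sqrt((0.7)^2 + (3.9)^2) = 3.9623
  seg2 = sqrt((-4.2)^2 + (4.1)^2) = 5.8694
  seg3 = sqrt((5.0)^2 + (-2.6)^2) = 5.6356
  seg4 = sqrt((0.7)^2 + (0.0)^2) = 0.7
Total = 16.1673


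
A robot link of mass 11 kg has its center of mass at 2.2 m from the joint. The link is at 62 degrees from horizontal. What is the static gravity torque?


tau = m*g*L*cos(angle)
= 11 * 9.81 * 2.2 * cos(62 deg)
= 11 * 9.81 * 2.2 * 0.4695
= 111.4535 Nm


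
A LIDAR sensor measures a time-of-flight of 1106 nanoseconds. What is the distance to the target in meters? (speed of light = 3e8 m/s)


tof = 1106 ns = 1.106e-06 s
dist = c * tof / 2
= 3e8 * 1.106e-06 / 2
= 165.9 m


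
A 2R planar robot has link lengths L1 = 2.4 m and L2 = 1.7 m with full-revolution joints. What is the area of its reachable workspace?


r_max = L1 + L2 = 4.1 m
r_min = |L1 - L2| = 0.7 m
Area = pi*(r_max^2 - r_min^2)
= pi*(16.81 - 0.49)
= pi * 16.32
= 51.2708 m^2


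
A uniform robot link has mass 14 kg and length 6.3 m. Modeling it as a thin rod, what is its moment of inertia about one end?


I = (1/3) * m * L^2
= (1/3) * 14 * 6.3^2
= 0.333333 * 14 * 39.69
= 185.22 kg*m^2


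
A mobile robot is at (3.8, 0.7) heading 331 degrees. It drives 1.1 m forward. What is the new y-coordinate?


y_new = y0 + d*sin(theta)
= 0.7 + 1.1*sin(331)
= 0.7 + -0.5333
= 0.1667


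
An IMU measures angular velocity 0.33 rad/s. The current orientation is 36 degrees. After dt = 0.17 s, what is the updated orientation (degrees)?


delta_theta = w * dt = 0.33 * 0.17 = 0.0561 rad
= 3.2143 deg
theta_new = 36 + 3.2143 = 39.2143 deg


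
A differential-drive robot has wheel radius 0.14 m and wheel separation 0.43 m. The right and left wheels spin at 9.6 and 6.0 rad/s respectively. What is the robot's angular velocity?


vR = r*wR = 0.14*9.6 = 1.344 m/s
vL = r*wL = 0.14*6.0 = 0.84 m/s
v = (vR+vL)/2 = 1.092 m/s
omega = (vR-vL)/L = 1.1721 rad/s
angular velocity = 1.1721 rad/s


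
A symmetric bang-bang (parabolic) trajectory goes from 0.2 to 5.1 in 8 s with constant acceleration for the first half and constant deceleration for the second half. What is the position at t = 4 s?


Symmetric rest-to-rest: each phase covers (pf-p0)/2 in time T/2. 0.5*a*(T/2)^2 = (pf-p0)/2 => a = 4*(pf-p0)/T^2
a = 4*(5.1-0.2)/8^2 = 0.3062
t = 4 is in the acceleration phase (t <= T/2).
p = p0 + 0.5*a*t^2 = 0.2 + 0.5*0.3062*4^2
= 2.65


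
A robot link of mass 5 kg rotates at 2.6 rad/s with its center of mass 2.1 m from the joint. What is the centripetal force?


F = m * omega^2 * r
= 5 * 2.6^2 * 2.1
= 5 * 6.76 * 2.1
= 70.98 N


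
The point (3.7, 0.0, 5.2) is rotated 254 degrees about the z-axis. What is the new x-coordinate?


Rotation about z-axis: x' = x*cos(theta) - y*sin(theta)
= 3.7 * -0.2756 - 0.0 * -0.9613
= -1.0199


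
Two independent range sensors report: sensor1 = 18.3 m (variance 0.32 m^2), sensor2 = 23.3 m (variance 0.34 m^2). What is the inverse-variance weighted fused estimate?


w1 = (1/var1) / (1/var1 + 1/var2)
   = 3.125 / (3.125 + 2.9412) = 0.5152
w2 = 1 - w1 = 0.4848
fused = w1*s1 + w2*s2 = 9.4273 + 11.297
= 20.7242 m


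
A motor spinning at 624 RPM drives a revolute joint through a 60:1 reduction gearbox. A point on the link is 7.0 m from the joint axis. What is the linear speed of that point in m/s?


omega_motor = 624 * 2*pi/60 = 65.3451 rad/s
omega_joint = omega_motor / 60 = 1.0891 rad/s
v = omega_joint * r = 1.0891 * 7.0
= 7.6236 m/s


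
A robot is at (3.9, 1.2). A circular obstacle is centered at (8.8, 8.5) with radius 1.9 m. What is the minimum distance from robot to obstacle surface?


center_dist = sqrt((3.9-8.8)^2 + (1.2-8.5)^2)
= sqrt(24.01 + 53.29)
= 8.792
min_dist = center_dist - radius = 8.792 - 1.9 = 6.892 m


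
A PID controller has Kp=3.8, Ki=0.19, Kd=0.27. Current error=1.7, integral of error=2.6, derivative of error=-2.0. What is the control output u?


u = Kp*e + Ki*int(e) + Kd*de/dt
= 3.8*1.7 + 0.19*2.6 + 0.27*(-2.0)
= 6.46 + 0.494 + -0.54
= 6.414


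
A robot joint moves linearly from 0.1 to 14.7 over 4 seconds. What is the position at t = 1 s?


s = t/T = 1/4 = 0.25
p(t) = p0 + (pf-p0)*s
= 0.1 + (14.7 - 0.1) * 0.25
= 3.75


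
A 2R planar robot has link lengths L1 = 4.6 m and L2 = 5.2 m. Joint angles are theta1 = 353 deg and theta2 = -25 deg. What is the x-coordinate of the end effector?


Convert angles to radians: theta1 = 6.161, theta2 = -0.4363
x = L1*cos(theta1) + L2*cos(theta1+theta2)
x = 4.5657 + 4.4099
x = 8.9756


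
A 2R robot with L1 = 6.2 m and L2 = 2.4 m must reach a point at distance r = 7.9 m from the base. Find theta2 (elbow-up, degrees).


cos(theta2) = (r^2 - L1^2 - L2^2) / (2*L1*L2)
cos(theta2) = (62.41 - 38.44 - 5.76) / 29.76
cos(theta2) = 0.611895
theta2 = 52.2733 degrees


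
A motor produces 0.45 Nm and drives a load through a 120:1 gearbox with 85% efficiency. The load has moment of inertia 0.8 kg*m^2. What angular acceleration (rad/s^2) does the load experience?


tau_out = tau_motor * N * eta
= 0.45 * 120 * 0.85 = 45.9 Nm
alpha = tau_out / I = 45.9 / 0.8
= 57.375 rad/s^2


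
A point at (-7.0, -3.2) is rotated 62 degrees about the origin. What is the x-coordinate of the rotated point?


x' = x*cos(theta) - y*sin(theta)
cos(62 deg) = 0.4695, sin(62 deg) = 0.8829
x' = -7.0 * 0.4695 - -3.2 * 0.8829
= -3.2863 - -2.8254
= -0.4609


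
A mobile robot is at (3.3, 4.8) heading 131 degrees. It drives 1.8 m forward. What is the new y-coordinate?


y_new = y0 + d*sin(theta)
= 4.8 + 1.8*sin(131)
= 4.8 + 1.3585
= 6.1585


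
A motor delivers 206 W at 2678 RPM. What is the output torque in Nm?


omega = 2678 * 2*pi/60 = 280.4395 rad/s
tau = P / omega = 206 / 280.4395
= 0.7346 Nm


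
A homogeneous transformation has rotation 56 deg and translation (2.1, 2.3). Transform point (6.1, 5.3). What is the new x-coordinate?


x' = cos(theta)*px - sin(theta)*py + tx
= 0.5592*6.1 - 0.829*5.3 + 2.1
= 1.1172


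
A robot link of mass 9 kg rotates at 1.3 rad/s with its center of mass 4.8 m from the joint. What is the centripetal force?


F = m * omega^2 * r
= 9 * 1.3^2 * 4.8
= 9 * 1.69 * 4.8
= 73.008 N


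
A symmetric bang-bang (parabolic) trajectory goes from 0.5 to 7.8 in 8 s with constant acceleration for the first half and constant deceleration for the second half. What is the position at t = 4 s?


Symmetric rest-to-rest: each phase covers (pf-p0)/2 in time T/2. 0.5*a*(T/2)^2 = (pf-p0)/2 => a = 4*(pf-p0)/T^2
a = 4*(7.8-0.5)/8^2 = 0.4562
t = 4 is in the acceleration phase (t <= T/2).
p = p0 + 0.5*a*t^2 = 0.5 + 0.5*0.4562*4^2
= 4.15


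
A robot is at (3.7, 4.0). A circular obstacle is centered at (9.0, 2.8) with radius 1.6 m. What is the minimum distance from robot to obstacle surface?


center_dist = sqrt((3.7-9.0)^2 + (4.0-2.8)^2)
= sqrt(28.09 + 1.44)
= 5.4342
min_dist = center_dist - radius = 5.4342 - 1.6 = 3.8342 m


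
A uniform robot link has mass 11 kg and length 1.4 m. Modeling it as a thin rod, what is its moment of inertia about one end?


I = (1/3) * m * L^2
= (1/3) * 11 * 1.4^2
= 0.333333 * 11 * 1.96
= 7.1867 kg*m^2


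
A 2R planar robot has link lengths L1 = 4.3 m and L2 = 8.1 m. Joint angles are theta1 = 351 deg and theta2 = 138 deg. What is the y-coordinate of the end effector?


Convert angles to radians: theta1 = 6.1261, theta2 = 2.4086
y = L1*sin(theta1) + L2*sin(theta1+theta2)
y = -0.6727 + 6.2949
y = 5.6222


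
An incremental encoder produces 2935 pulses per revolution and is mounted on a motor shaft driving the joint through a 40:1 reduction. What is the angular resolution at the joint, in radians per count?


counts per rev = 2935
effective counts at joint = 2935 * 40 = 117400
resolution = 2*pi / 117400
= 5.3519e-05 rad/count


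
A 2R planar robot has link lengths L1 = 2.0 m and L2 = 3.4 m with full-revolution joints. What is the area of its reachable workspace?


r_max = L1 + L2 = 5.4 m
r_min = |L1 - L2| = 1.4 m
Area = pi*(r_max^2 - r_min^2)
= pi*(29.16 - 1.96)
= pi * 27.2
= 85.4513 m^2


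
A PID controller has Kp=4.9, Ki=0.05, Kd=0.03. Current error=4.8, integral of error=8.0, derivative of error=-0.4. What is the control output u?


u = Kp*e + Ki*int(e) + Kd*de/dt
= 4.9*4.8 + 0.05*8.0 + 0.03*(-0.4)
= 23.52 + 0.4 + -0.012
= 23.908


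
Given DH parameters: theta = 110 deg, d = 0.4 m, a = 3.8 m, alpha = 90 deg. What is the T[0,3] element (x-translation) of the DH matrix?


T[0,3] = a * cos(theta)
= 3.8 * cos(110 deg)
= 3.8 * -0.342
= -1.2997


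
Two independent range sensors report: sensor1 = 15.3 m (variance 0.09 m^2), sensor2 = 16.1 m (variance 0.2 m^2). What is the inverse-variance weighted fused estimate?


w1 = (1/var1) / (1/var1 + 1/var2)
   = 11.1111 / (11.1111 + 5.0) = 0.6897
w2 = 1 - w1 = 0.3103
fused = w1*s1 + w2*s2 = 10.5517 + 4.9966
= 15.5483 m


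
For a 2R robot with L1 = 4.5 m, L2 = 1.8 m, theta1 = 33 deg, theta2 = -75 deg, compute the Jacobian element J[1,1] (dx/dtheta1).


J[1,1] = -L1*sin(t1) - L2*sin(t1+t2)
= -4.5*sin(33) - 1.8*sin(-42)
= -1.2464


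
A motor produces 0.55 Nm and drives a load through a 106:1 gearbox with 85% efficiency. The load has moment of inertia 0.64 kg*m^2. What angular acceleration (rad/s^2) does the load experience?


tau_out = tau_motor * N * eta
= 0.55 * 106 * 0.85 = 49.555 Nm
alpha = tau_out / I = 49.555 / 0.64
= 77.4297 rad/s^2


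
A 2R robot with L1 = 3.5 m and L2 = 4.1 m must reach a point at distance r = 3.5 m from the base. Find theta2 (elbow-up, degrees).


cos(theta2) = (r^2 - L1^2 - L2^2) / (2*L1*L2)
cos(theta2) = (12.25 - 12.25 - 16.81) / 28.7
cos(theta2) = -0.585714
theta2 = 125.8535 degrees


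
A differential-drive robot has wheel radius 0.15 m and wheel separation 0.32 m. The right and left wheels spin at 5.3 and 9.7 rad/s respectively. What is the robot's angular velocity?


vR = r*wR = 0.15*5.3 = 0.795 m/s
vL = r*wL = 0.15*9.7 = 1.455 m/s
v = (vR+vL)/2 = 1.125 m/s
omega = (vR-vL)/L = -2.0625 rad/s
angular velocity = -2.0625 rad/s


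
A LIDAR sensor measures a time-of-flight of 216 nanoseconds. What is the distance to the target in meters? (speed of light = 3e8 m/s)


tof = 216 ns = 2.16e-07 s
dist = c * tof / 2
= 3e8 * 2.16e-07 / 2
= 32.4 m


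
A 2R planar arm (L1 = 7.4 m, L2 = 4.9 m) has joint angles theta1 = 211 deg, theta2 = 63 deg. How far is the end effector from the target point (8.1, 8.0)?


End effector via forward kinematics:
x = L1*cos(t1) + L2*cos(t1+t2) = -6.0012
y = L1*sin(t1) + L2*sin(t1+t2) = -8.6993
Distance to target:
d = sqrt((8.1 - -6.0012)^2 + (8.0 - -8.6993)^2)
= sqrt(198.8447 + 278.8681)
= 21.8566 m


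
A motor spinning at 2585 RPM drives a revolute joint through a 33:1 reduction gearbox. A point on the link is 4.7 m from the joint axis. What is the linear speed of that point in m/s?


omega_motor = 2585 * 2*pi/60 = 270.7006 rad/s
omega_joint = omega_motor / 33 = 8.203 rad/s
v = omega_joint * r = 8.203 * 4.7
= 38.5543 m/s


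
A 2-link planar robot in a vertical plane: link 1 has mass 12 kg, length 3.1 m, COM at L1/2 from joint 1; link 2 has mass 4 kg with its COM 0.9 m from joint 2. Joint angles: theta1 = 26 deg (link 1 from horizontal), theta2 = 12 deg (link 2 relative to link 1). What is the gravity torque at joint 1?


Horizontal distance from joint 1 to link-1 COM:
  x_c1 = (L1/2)*cos(t1) = 1.55 * 0.8988 = 1.3931 m
Horizontal distance from joint 1 to link-2 COM:
  x_c2 = L1*cos(t1) + Lc2*cos(t1+t2)
       = 3.1*0.8988 + 0.9*0.788 = 3.4955 m
tau1 = m1*g*x_c1 + m2*g*x_c2
     = 12*9.81*1.3931 + 4*9.81*3.4955
     = 163.9994 + 137.1623
     = 301.1616 Nm


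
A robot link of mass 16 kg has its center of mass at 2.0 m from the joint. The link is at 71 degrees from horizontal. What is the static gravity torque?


tau = m*g*L*cos(angle)
= 16 * 9.81 * 2.0 * cos(71 deg)
= 16 * 9.81 * 2.0 * 0.3256
= 102.2024 Nm


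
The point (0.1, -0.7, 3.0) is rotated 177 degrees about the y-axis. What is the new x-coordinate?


Rotation about y-axis: x' = x*cos(theta) + z*sin(theta)
= 0.1 * -0.9986 + 3.0 * 0.0523
= 0.0571


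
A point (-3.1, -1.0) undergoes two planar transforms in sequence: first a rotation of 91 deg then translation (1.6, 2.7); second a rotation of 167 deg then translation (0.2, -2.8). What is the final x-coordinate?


After transform 1:
x1 = cos(91)*-3.1 - sin(91)*-1.0 + 1.6 = 2.654
y1 = sin(91)*-3.1 + cos(91)*-1.0 + 2.7 = -0.3821
After transform 2:
x2 = cos(167)*2.654 - sin(167)*-0.3821 + 0.2
= -2.3


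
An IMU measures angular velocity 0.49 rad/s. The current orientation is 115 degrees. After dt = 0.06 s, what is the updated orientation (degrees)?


delta_theta = w * dt = 0.49 * 0.06 = 0.0294 rad
= 1.6845 deg
theta_new = 115 + 1.6845 = 116.6845 deg


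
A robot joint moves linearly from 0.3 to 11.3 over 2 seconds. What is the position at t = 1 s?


s = t/T = 1/2 = 0.5
p(t) = p0 + (pf-p0)*s
= 0.3 + (11.3 - 0.3) * 0.5
= 5.8


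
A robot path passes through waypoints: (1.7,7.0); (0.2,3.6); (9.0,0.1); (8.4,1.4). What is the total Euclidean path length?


Segment lengths:
  seg1 = sqrt((-1.5)^2 + (-3.4)^2) = 3.7162
  seg2 = sqrt((8.8)^2 + (-3.5)^2) = 9.4705
  seg3 = sqrt((-0.6)^2 + (1.3)^2) = 1.4318
Total = 14.6184


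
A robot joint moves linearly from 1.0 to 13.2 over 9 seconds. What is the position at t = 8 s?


s = t/T = 8/9 = 0.8889
p(t) = p0 + (pf-p0)*s
= 1.0 + (13.2 - 1.0) * 0.8889
= 11.8444


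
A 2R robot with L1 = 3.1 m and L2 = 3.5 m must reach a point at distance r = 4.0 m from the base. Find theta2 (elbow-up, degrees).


cos(theta2) = (r^2 - L1^2 - L2^2) / (2*L1*L2)
cos(theta2) = (16.0 - 9.61 - 12.25) / 21.7
cos(theta2) = -0.270046
theta2 = 105.667 degrees


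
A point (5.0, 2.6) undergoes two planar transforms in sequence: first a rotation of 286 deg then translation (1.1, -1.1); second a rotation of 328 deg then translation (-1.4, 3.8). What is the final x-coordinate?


After transform 1:
x1 = cos(286)*5.0 - sin(286)*2.6 + 1.1 = 4.9775
y1 = sin(286)*5.0 + cos(286)*2.6 + -1.1 = -5.1897
After transform 2:
x2 = cos(328)*4.9775 - sin(328)*-5.1897 + -1.4
= 0.071


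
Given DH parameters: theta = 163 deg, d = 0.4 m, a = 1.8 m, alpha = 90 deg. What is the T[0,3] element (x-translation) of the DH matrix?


T[0,3] = a * cos(theta)
= 1.8 * cos(163 deg)
= 1.8 * -0.9563
= -1.7213


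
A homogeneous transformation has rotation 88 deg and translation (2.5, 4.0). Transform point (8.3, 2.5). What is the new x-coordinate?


x' = cos(theta)*px - sin(theta)*py + tx
= 0.0349*8.3 - 0.9994*2.5 + 2.5
= 0.2912


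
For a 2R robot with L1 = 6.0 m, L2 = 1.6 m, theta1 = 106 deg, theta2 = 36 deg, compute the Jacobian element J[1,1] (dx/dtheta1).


J[1,1] = -L1*sin(t1) - L2*sin(t1+t2)
= -6.0*sin(106) - 1.6*sin(142)
= -6.7526


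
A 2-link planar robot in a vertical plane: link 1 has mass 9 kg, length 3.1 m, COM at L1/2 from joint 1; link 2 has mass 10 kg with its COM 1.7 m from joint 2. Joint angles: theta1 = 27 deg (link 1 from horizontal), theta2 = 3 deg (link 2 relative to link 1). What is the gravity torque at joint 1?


Horizontal distance from joint 1 to link-1 COM:
  x_c1 = (L1/2)*cos(t1) = 1.55 * 0.891 = 1.3811 m
Horizontal distance from joint 1 to link-2 COM:
  x_c2 = L1*cos(t1) + Lc2*cos(t1+t2)
       = 3.1*0.891 + 1.7*0.866 = 4.2344 m
tau1 = m1*g*x_c1 + m2*g*x_c2
     = 9*9.81*1.3811 + 10*9.81*4.2344
     = 121.9338 + 415.3911
     = 537.3248 Nm


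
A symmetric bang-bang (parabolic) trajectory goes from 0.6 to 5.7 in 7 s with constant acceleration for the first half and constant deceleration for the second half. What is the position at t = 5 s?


Symmetric rest-to-rest: each phase covers (pf-p0)/2 in time T/2. 0.5*a*(T/2)^2 = (pf-p0)/2 => a = 4*(pf-p0)/T^2
a = 4*(5.7-0.6)/7^2 = 0.4163
t = 5 is in the deceleration phase (t > T/2).
p = pf - 0.5*a*(T-t)^2 = 5.7 - 0.5*0.4163*2^2
= 4.8673


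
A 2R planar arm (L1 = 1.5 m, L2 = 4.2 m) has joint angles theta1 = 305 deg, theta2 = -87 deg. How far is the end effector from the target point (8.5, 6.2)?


End effector via forward kinematics:
x = L1*cos(t1) + L2*cos(t1+t2) = -2.4493
y = L1*sin(t1) + L2*sin(t1+t2) = -3.8145
Distance to target:
d = sqrt((8.5 - -2.4493)^2 + (6.2 - -3.8145)^2)
= sqrt(119.8867 + 100.2903)
= 14.8384 m


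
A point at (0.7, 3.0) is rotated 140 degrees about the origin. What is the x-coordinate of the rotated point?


x' = x*cos(theta) - y*sin(theta)
cos(140 deg) = -0.766, sin(140 deg) = 0.6428
x' = 0.7 * -0.766 - 3.0 * 0.6428
= -0.5362 - 1.9284
= -2.4646


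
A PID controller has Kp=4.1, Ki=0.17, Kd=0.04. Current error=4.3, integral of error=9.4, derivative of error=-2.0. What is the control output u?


u = Kp*e + Ki*int(e) + Kd*de/dt
= 4.1*4.3 + 0.17*9.4 + 0.04*(-2.0)
= 17.63 + 1.598 + -0.08
= 19.148


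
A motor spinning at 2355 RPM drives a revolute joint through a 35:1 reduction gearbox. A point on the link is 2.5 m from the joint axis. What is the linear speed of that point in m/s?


omega_motor = 2355 * 2*pi/60 = 246.615 rad/s
omega_joint = omega_motor / 35 = 7.0461 rad/s
v = omega_joint * r = 7.0461 * 2.5
= 17.6154 m/s


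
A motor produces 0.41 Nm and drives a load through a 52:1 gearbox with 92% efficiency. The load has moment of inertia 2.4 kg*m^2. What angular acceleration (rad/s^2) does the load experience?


tau_out = tau_motor * N * eta
= 0.41 * 52 * 0.92 = 19.6144 Nm
alpha = tau_out / I = 19.6144 / 2.4
= 8.1727 rad/s^2


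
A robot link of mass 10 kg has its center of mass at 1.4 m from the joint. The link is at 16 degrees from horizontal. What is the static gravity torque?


tau = m*g*L*cos(angle)
= 10 * 9.81 * 1.4 * cos(16 deg)
= 10 * 9.81 * 1.4 * 0.9613
= 132.0197 Nm


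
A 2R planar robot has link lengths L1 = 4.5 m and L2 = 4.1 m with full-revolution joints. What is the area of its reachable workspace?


r_max = L1 + L2 = 8.6 m
r_min = |L1 - L2| = 0.4 m
Area = pi*(r_max^2 - r_min^2)
= pi*(73.96 - 0.16)
= pi * 73.8
= 231.8495 m^2


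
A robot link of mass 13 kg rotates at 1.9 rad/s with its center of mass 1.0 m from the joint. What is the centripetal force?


F = m * omega^2 * r
= 13 * 1.9^2 * 1.0
= 13 * 3.61 * 1.0
= 46.93 N


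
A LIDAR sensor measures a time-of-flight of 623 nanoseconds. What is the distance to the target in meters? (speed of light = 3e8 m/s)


tof = 623 ns = 6.23e-07 s
dist = c * tof / 2
= 3e8 * 6.23e-07 / 2
= 93.45 m


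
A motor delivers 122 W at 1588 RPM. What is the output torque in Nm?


omega = 1588 * 2*pi/60 = 166.295 rad/s
tau = P / omega = 122 / 166.295
= 0.7336 Nm


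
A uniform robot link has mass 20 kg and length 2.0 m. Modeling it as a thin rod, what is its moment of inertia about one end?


I = (1/3) * m * L^2
= (1/3) * 20 * 2.0^2
= 0.333333 * 20 * 4.0
= 26.6667 kg*m^2


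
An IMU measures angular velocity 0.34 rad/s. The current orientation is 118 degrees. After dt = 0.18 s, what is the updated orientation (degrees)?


delta_theta = w * dt = 0.34 * 0.18 = 0.0612 rad
= 3.5065 deg
theta_new = 118 + 3.5065 = 121.5065 deg
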